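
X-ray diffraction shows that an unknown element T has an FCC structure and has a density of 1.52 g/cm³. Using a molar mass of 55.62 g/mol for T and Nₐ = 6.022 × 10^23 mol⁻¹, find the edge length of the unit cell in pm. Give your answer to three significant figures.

With Z = 4 atoms per FCC cell, a³ = Z·M/(N_A·ρ) = 4 × 55.62 / (6.022 × 10²³ × 1.520 g/cm³) = 2.431 × 10^-22 cm³.
a = (2.431 × 10^-22)^(1/3) = 6.241 × 10^-8 cm = 624 pm.

624 pm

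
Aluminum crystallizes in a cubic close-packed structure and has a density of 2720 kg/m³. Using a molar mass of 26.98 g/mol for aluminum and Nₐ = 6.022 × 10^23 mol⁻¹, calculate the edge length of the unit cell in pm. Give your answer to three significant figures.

404 pm

With Z = 4 atoms per FCC cell, a³ = Z·M/(N_A·ρ) = 4 × 26.98 / (6.022 × 10²³ × 2.720 g/cm³) = 6.589 × 10^-23 cm³.
a = (6.589 × 10^-23)^(1/3) = 4.039 × 10^-8 cm = 404 pm.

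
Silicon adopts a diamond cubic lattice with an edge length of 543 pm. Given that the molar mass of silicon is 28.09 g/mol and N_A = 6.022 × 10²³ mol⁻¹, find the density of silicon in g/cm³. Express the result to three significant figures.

2.33 g/cm³

A diamond cubic unit cell contains Z = 8 atoms.
Cell volume: a³ = (543 pm)³ = (5.430 × 10^-8 cm)³ = 1.601 × 10^-22 cm³.
ρ = Z·M/(N_A·a³) = 8 × 28.09 / (6.022 × 10²³ × 1.601 × 10^-22) = 2.331 g/cm³.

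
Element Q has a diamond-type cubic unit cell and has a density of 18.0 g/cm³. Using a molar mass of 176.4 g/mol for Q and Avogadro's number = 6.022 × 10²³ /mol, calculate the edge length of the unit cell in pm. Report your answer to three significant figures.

507 pm

With Z = 8 atoms per diamond cubic cell, a³ = Z·M/(N_A·ρ) = 8 × 176.4 / (6.022 × 10²³ × 18.00 g/cm³) = 1.302 × 10^-22 cm³.
a = (1.302 × 10^-22)^(1/3) = 5.068 × 10^-8 cm = 507 pm.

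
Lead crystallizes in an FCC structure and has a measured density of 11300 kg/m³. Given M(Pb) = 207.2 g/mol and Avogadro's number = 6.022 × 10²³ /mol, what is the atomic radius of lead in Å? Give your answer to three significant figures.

1.75 Å

For an FCC cell (Z = 4), a³ = Z·M/(N_A·ρ) = 4 × 207.2 / (6.022 × 10²³ × 11.30) = 1.218 × 10^-22 cm³, so a = 4.957 × 10^-8 cm = 4.957 Å.
Atoms touch along the face diagonal, so √2·a = 4r, so r = 0.3536 × a = 1.75 Å.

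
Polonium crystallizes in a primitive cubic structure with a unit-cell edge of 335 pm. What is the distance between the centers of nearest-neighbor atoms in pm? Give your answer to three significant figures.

335 pm

In a simple cubic structure, atoms touch along the cell edge, so a = 2r; the nearest-neighbor distance equals 2r = 1.000·a.
d = 1.000 × 335 = 335 pm.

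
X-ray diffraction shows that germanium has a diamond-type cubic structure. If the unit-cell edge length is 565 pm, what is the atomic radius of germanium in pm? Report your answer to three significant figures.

122 pm

In a diamond cubic lattice, nearest neighbors lie along the body diagonal with √3·a = 8r.
r = √3·a/8 = 1.7321 × 565 / 8 = 122 pm.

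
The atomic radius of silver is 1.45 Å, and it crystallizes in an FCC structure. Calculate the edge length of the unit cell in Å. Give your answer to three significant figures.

In an FCC lattice, atoms touch along the face diagonal, so √2·a = 4r.
a = 4r/√2 = 4 × 1.45 / 1.4142 = 4.10 Å.

4.10 Å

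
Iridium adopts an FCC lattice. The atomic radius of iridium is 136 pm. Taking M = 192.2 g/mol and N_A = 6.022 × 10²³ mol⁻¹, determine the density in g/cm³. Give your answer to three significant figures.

22.4 g/cm³

In an FCC lattice, atoms touch along the face diagonal, so √2·a = 4r, giving a = 384.7 pm = 3.847 × 10^-8 cm.
With Z = 4, ρ = Z·M/(N_A·a³) = 4 × 192.2 / (6.022 × 10²³ × 5.692 × 10^-23) = 22.43 g/cm³.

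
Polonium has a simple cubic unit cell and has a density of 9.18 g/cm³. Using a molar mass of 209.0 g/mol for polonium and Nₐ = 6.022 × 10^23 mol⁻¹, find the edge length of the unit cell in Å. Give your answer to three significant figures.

3.36 Å

With Z = 1 atom per simple cubic cell, a³ = Z·M/(N_A·ρ) = 1 × 209.0 / (6.022 × 10²³ × 9.180 g/cm³) = 3.781 × 10^-23 cm³.
a = (3.781 × 10^-23)^(1/3) = 3.356 × 10^-8 cm = 3.36 Å.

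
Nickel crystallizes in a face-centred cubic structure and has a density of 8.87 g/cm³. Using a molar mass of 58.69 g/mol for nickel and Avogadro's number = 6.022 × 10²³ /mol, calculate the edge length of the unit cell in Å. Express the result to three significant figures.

With Z = 4 atoms per FCC cell, a³ = Z·M/(N_A·ρ) = 4 × 58.69 / (6.022 × 10²³ × 8.870 g/cm³) = 4.395 × 10^-23 cm³.
a = (4.395 × 10^-23)^(1/3) = 3.529 × 10^-8 cm = 3.53 Å.

3.53 Å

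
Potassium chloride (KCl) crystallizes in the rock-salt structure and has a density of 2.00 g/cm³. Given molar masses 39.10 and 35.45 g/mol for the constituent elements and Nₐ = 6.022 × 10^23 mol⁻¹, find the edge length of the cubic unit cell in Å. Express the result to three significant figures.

6.28 Å

M(KCl) = 74.55 g/mol; Z = 4 formula units per cell.
a³ = Z·M/(N_A·ρ) = 4 × 74.55 / (6.022 × 10²³ × 2.00) = 2.476 × 10^-22 cm³, so a = 6.279 × 10^-8 cm = 6.28 Å.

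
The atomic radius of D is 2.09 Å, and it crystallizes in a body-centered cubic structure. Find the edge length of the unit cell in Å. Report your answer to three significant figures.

In a BCC lattice, atoms touch along the body diagonal, so √3·a = 4r.
a = 4r/√3 = 4 × 2.09 / 1.7321 = 4.83 Å.

4.83 Å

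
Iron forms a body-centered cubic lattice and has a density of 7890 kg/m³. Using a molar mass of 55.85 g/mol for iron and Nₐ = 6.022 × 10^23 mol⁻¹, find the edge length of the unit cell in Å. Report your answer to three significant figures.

2.86 Å

With Z = 2 atoms per BCC cell, a³ = Z·M/(N_A·ρ) = 2 × 55.85 / (6.022 × 10²³ × 7.890 g/cm³) = 2.351 × 10^-23 cm³.
a = (2.351 × 10^-23)^(1/3) = 2.865 × 10^-8 cm = 2.86 Å.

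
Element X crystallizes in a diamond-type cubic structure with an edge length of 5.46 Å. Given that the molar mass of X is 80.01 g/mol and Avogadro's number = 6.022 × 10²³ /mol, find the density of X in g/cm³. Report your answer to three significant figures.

6.53 g/cm³

A diamond cubic unit cell contains Z = 8 atoms.
Cell volume: a³ = (5.46 Å)³ = (5.460 × 10^-8 cm)³ = 1.628 × 10^-22 cm³.
ρ = Z·M/(N_A·a³) = 8 × 80.01 / (6.022 × 10²³ × 1.628 × 10^-22) = 6.530 g/cm³.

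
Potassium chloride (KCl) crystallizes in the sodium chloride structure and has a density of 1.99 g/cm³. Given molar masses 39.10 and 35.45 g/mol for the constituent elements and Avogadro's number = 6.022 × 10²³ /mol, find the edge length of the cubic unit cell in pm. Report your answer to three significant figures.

629 pm

M(KCl) = 74.55 g/mol; Z = 4 formula units per cell.
a³ = Z·M/(N_A·ρ) = 4 × 74.55 / (6.022 × 10²³ × 1.99) = 2.488 × 10^-22 cm³, so a = 6.290 × 10^-8 cm = 629 pm.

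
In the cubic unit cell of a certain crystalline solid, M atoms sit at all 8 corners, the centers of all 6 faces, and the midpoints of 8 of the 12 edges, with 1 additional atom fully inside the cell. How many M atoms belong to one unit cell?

7

Corner atoms are shared by 8 cells (1/8 each), face atoms by 2 (1/2 each), edge atoms by 4 (1/4 each), interior atoms are unshared.
Net atoms = 8 × 1/8 + 6 × 1/2 + 8 × 1/4 + 1 = 1 + 3 + 2 + 1 = 7.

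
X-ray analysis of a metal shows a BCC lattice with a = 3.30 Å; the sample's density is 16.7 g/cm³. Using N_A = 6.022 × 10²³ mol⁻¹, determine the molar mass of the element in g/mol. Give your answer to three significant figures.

A BCC cell has Z = 2 atoms; a = 3.300 × 10^-8 cm.
M = ρ·N_A·a³/Z = 16.7 × 6.022 × 10²³ × 3.594 × 10^-23 / 2 = 181 g/mol.

181 g/mol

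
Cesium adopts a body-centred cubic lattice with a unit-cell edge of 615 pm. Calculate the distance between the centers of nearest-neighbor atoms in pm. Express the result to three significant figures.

533 pm

In a BCC structure, atoms touch along the body diagonal, so √3·a = 4r; the nearest-neighbor distance equals 2r = 0.8660·a.
d = 0.8660 × 615 = 533 pm.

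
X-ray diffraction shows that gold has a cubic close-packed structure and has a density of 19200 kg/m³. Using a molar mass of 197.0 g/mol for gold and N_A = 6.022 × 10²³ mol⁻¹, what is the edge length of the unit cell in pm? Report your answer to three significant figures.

408 pm

With Z = 4 atoms per FCC cell, a³ = Z·M/(N_A·ρ) = 4 × 197.0 / (6.022 × 10²³ × 19.20 g/cm³) = 6.815 × 10^-23 cm³.
a = (6.815 × 10^-23)^(1/3) = 4.085 × 10^-8 cm = 408 pm.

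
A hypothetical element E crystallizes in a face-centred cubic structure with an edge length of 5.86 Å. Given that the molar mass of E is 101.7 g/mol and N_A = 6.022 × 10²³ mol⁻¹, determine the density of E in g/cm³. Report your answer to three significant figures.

3.36 g/cm³

An FCC unit cell contains Z = 4 atoms.
Cell volume: a³ = (5.86 Å)³ = (5.860 × 10^-8 cm)³ = 2.012 × 10^-22 cm³.
ρ = Z·M/(N_A·a³) = 4 × 101.7 / (6.022 × 10²³ × 2.012 × 10^-22) = 3.357 g/cm³.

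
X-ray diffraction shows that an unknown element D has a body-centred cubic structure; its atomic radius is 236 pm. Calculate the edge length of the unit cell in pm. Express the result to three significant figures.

545 pm

In a BCC lattice, atoms touch along the body diagonal, so √3·a = 4r.
a = 4r/√3 = 4 × 236 / 1.7321 = 545 pm.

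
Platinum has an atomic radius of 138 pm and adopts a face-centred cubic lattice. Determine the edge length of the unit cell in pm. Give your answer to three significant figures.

In an FCC lattice, atoms touch along the face diagonal, so √2·a = 4r.
a = 4r/√2 = 4 × 138 / 1.4142 = 390 pm.

390 pm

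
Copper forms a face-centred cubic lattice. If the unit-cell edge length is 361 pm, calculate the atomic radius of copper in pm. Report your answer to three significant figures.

In an FCC lattice, atoms touch along the face diagonal, so √2·a = 4r.
r = √2·a/4 = 1.4142 × 361 / 4 = 128 pm.

128 pm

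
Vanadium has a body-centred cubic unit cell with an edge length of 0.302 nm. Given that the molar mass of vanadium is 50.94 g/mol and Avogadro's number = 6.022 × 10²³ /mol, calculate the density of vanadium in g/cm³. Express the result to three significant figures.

6.14 g/cm³

A BCC unit cell contains Z = 2 atoms.
Cell volume: a³ = (0.302 nm)³ = (3.020 × 10^-8 cm)³ = 2.754 × 10^-23 cm³.
ρ = Z·M/(N_A·a³) = 2 × 50.94 / (6.022 × 10²³ × 2.754 × 10^-23) = 6.142 g/cm³.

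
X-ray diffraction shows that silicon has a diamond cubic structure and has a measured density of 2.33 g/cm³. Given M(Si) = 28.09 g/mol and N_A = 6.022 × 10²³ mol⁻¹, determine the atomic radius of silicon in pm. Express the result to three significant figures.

118 pm

For a diamond cubic cell (Z = 8), a³ = Z·M/(N_A·ρ) = 8 × 28.09 / (6.022 × 10²³ × 2.330) = 1.602 × 10^-22 cm³, so a = 5.431 × 10^-8 cm = 543.1 pm.
Nearest neighbors lie along the body diagonal with √3·a = 8r, so r = 0.2165 × a = 118 pm.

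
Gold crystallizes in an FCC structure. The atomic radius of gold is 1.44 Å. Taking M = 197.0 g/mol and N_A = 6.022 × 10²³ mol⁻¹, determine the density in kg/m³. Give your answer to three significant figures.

19400 kg/m³

In an FCC lattice, atoms touch along the face diagonal, so √2·a = 4r, giving a = 4.073 Å = 4.073 × 10^-8 cm.
With Z = 4, ρ = Z·M/(N_A·a³) = 4 × 197.0 / (6.022 × 10²³ × 6.757 × 10^-23) = 19.37 g/cm³ = 19400 kg/m³.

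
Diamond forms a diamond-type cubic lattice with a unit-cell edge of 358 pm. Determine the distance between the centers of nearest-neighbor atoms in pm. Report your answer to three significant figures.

155 pm

In a diamond cubic structure, nearest neighbors lie along the body diagonal with √3·a = 8r; the nearest-neighbor distance equals 2r = 0.4330·a.
d = 0.4330 × 358 = 155 pm.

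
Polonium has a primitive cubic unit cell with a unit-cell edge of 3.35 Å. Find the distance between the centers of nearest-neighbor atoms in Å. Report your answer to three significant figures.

In a simple cubic structure, atoms touch along the cell edge, so a = 2r; the nearest-neighbor distance equals 2r = 1.000·a.
d = 1.000 × 3.35 = 3.35 Å.

3.35 Å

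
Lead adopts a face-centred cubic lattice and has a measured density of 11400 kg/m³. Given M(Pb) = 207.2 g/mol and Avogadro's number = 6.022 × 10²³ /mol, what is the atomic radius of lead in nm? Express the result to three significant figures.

For an FCC cell (Z = 4), a³ = Z·M/(N_A·ρ) = 4 × 207.2 / (6.022 × 10²³ × 11.40) = 1.207 × 10^-22 cm³, so a = 4.942 × 10^-8 cm = 0.4942 nm.
Atoms touch along the face diagonal, so √2·a = 4r, so r = 0.3536 × a = 0.175 nm.

0.175 nm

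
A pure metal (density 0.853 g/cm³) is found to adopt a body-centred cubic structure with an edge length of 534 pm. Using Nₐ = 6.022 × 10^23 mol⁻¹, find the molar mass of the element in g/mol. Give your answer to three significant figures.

A BCC cell has Z = 2 atoms; a = 5.340 × 10^-8 cm.
M = ρ·N_A·a³/Z = 0.853 × 6.022 × 10²³ × 1.523 × 10^-22 / 2 = 39.1 g/mol.

39.1 g/mol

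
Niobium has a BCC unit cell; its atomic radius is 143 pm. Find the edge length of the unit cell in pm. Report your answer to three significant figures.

330 pm

In a BCC lattice, atoms touch along the body diagonal, so √3·a = 4r.
a = 4r/√3 = 4 × 143 / 1.7321 = 330 pm.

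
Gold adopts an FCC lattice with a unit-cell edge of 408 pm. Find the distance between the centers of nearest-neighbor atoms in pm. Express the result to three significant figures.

288 pm

In an FCC structure, atoms touch along the face diagonal, so √2·a = 4r; the nearest-neighbor distance equals 2r = 0.7071·a.
d = 0.7071 × 408 = 288 pm.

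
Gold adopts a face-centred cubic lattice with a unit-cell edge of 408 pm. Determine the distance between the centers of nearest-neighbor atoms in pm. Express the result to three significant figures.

In an FCC structure, atoms touch along the face diagonal, so √2·a = 4r; the nearest-neighbor distance equals 2r = 0.7071·a.
d = 0.7071 × 408 = 288 pm.

288 pm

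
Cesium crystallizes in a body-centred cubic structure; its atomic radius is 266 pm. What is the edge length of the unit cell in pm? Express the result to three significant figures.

614 pm

In a BCC lattice, atoms touch along the body diagonal, so √3·a = 4r.
a = 4r/√3 = 4 × 266 / 1.7321 = 614 pm.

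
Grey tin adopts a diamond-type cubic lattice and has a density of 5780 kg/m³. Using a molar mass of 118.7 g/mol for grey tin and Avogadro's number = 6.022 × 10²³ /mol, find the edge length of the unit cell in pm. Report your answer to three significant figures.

649 pm

With Z = 8 atoms per diamond cubic cell, a³ = Z·M/(N_A·ρ) = 8 × 118.7 / (6.022 × 10²³ × 5.780 g/cm³) = 2.728 × 10^-22 cm³.
a = (2.728 × 10^-22)^(1/3) = 6.486 × 10^-8 cm = 649 pm.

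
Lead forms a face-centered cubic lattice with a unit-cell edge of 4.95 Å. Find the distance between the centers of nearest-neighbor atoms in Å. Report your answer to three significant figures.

3.50 Å

In an FCC structure, atoms touch along the face diagonal, so √2·a = 4r; the nearest-neighbor distance equals 2r = 0.7071·a.
d = 0.7071 × 4.95 = 3.50 Å.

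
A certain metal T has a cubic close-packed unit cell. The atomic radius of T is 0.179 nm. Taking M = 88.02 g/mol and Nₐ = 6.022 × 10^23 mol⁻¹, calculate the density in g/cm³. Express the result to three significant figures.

4.51 g/cm³

In an FCC lattice, atoms touch along the face diagonal, so √2·a = 4r, giving a = 0.5063 nm = 5.063 × 10^-8 cm.
With Z = 4, ρ = Z·M/(N_A·a³) = 4 × 88.02 / (6.022 × 10²³ × 1.298 × 10^-22) = 4.505 g/cm³.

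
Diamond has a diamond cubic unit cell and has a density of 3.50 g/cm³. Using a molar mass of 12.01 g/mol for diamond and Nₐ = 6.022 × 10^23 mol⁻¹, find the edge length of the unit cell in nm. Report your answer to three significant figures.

With Z = 8 atoms per diamond cubic cell, a³ = Z·M/(N_A·ρ) = 8 × 12.01 / (6.022 × 10²³ × 3.500 g/cm³) = 4.559 × 10^-23 cm³.
a = (4.559 × 10^-23)^(1/3) = 3.572 × 10^-8 cm = 0.357 nm.

0.357 nm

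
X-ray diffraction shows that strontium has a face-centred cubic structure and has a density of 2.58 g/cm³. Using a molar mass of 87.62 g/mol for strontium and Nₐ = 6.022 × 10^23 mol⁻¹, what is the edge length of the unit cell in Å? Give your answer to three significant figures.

With Z = 4 atoms per FCC cell, a³ = Z·M/(N_A·ρ) = 4 × 87.62 / (6.022 × 10²³ × 2.580 g/cm³) = 2.256 × 10^-22 cm³.
a = (2.256 × 10^-22)^(1/3) = 6.087 × 10^-8 cm = 6.09 Å.

6.09 Å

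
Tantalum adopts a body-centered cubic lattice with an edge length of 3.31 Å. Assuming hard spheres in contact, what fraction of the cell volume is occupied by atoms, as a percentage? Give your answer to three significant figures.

In a BCC lattice atoms touch along the body diagonal, so √3·a = 4r, so r = 0.4330a = 1.433 Å.
Packing fraction = Z·(4/3)πr³ / a³ = 2 × (4/3)π × (1.433)³ / (3.31)³ = 0.6802 = 68.0%.

68.0%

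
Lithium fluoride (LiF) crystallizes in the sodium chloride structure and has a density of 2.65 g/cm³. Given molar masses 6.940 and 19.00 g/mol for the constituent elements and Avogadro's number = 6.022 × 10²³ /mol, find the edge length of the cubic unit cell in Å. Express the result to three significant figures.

4.02 Å

M(LiF) = 25.94 g/mol; Z = 4 formula units per cell.
a³ = Z·M/(N_A·ρ) = 4 × 25.94 / (6.022 × 10²³ × 2.65) = 6.502 × 10^-23 cm³, so a = 4.021 × 10^-8 cm = 4.02 Å.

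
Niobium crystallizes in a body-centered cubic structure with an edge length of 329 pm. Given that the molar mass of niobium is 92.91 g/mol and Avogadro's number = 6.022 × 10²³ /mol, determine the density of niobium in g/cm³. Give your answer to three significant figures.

8.66 g/cm³

A BCC unit cell contains Z = 2 atoms.
Cell volume: a³ = (329 pm)³ = (3.290 × 10^-8 cm)³ = 3.561 × 10^-23 cm³.
ρ = Z·M/(N_A·a³) = 2 × 92.91 / (6.022 × 10²³ × 3.561 × 10^-23) = 8.665 g/cm³.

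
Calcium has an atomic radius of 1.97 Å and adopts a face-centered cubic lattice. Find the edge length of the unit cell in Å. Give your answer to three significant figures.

5.57 Å

In an FCC lattice, atoms touch along the face diagonal, so √2·a = 4r.
a = 4r/√2 = 4 × 1.97 / 1.4142 = 5.57 Å.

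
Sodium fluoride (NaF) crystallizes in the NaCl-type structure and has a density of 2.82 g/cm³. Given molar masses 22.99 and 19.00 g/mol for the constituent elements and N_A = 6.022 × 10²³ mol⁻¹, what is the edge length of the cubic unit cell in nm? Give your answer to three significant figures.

M(NaF) = 41.99 g/mol; Z = 4 formula units per cell.
a³ = Z·M/(N_A·ρ) = 4 × 41.99 / (6.022 × 10²³ × 2.82) = 9.890 × 10^-23 cm³, so a = 4.625 × 10^-8 cm = 0.462 nm.

0.462 nm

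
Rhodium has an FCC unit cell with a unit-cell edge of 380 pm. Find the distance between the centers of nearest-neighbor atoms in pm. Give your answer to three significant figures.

269 pm

In an FCC structure, atoms touch along the face diagonal, so √2·a = 4r; the nearest-neighbor distance equals 2r = 0.7071·a.
d = 0.7071 × 380 = 269 pm.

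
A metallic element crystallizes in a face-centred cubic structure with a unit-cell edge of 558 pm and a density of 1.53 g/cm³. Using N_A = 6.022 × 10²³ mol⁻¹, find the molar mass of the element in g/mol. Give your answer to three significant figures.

40.0 g/mol

An FCC cell has Z = 4 atoms; a = 5.580 × 10^-8 cm.
M = ρ·N_A·a³/Z = 1.53 × 6.022 × 10²³ × 1.737 × 10^-22 / 4 = 40.0 g/mol.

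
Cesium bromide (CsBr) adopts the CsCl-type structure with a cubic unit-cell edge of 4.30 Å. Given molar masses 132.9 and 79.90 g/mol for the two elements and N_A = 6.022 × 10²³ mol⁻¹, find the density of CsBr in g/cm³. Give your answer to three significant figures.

The CsCl-type structure contains Z = 1 formula unit per cell; M(CsBr) = 132.9 + 79.90 = 212.8 g/mol.
a³ = (4.300 × 10^-8 cm)³ = 7.951 × 10^-23 cm³.
ρ = 1 × 212.8 / (6.022 × 10²³ × 7.951 × 10^-23) = 4.445 g/cm³.

4.44 g/cm³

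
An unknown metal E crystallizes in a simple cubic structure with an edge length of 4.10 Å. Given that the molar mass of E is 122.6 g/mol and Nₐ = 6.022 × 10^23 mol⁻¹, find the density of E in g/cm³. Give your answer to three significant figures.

2.95 g/cm³

A simple cubic unit cell contains Z = 1 atom.
Cell volume: a³ = (4.10 Å)³ = (4.100 × 10^-8 cm)³ = 6.892 × 10^-23 cm³.
ρ = Z·M/(N_A·a³) = 1 × 122.6 / (6.022 × 10²³ × 6.892 × 10^-23) = 2.954 g/cm³.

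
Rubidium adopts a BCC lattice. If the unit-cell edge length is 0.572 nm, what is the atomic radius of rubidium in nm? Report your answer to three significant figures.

0.248 nm

In a BCC lattice, atoms touch along the body diagonal, so √3·a = 4r.
r = √3·a/4 = 1.7321 × 0.572 / 4 = 0.248 nm.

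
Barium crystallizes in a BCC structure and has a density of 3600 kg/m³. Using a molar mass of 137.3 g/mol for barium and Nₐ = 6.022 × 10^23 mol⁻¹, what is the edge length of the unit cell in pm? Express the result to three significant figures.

With Z = 2 atoms per BCC cell, a³ = Z·M/(N_A·ρ) = 2 × 137.3 / (6.022 × 10²³ × 3.600 g/cm³) = 1.267 × 10^-22 cm³.
a = (1.267 × 10^-22)^(1/3) = 5.022 × 10^-8 cm = 502 pm.

502 pm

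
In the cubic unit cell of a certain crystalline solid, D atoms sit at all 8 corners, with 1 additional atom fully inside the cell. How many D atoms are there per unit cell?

2

Corner atoms are shared by 8 cells (1/8 each), interior atoms are unshared.
Net atoms = 8 × 1/8 + 1 = 1 + 1 = 2.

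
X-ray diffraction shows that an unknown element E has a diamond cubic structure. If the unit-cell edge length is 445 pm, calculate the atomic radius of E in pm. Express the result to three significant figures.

In a diamond cubic lattice, nearest neighbors lie along the body diagonal with √3·a = 8r.
r = √3·a/8 = 1.7321 × 445 / 8 = 96.3 pm.

96.3 pm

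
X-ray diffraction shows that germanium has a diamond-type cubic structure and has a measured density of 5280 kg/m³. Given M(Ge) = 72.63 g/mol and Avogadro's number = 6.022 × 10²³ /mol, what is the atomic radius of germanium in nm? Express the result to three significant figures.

For a diamond cubic cell (Z = 8), a³ = Z·M/(N_A·ρ) = 8 × 72.63 / (6.022 × 10²³ × 5.280) = 1.827 × 10^-22 cm³, so a = 5.675 × 10^-8 cm = 0.5675 nm.
Nearest neighbors lie along the body diagonal with √3·a = 8r, so r = 0.2165 × a = 0.123 nm.

0.123 nm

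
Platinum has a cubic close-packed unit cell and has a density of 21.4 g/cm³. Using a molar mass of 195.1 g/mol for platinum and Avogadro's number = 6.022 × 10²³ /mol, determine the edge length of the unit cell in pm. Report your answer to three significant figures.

393 pm

With Z = 4 atoms per FCC cell, a³ = Z·M/(N_A·ρ) = 4 × 195.1 / (6.022 × 10²³ × 21.40 g/cm³) = 6.056 × 10^-23 cm³.
a = (6.056 × 10^-23)^(1/3) = 3.927 × 10^-8 cm = 393 pm.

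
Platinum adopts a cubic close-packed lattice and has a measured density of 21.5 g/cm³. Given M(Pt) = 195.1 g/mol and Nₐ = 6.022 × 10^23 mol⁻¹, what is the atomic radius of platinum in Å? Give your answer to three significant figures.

For an FCC cell (Z = 4), a³ = Z·M/(N_A·ρ) = 4 × 195.1 / (6.022 × 10²³ × 21.50) = 6.028 × 10^-23 cm³, so a = 3.921 × 10^-8 cm = 3.921 Å.
Atoms touch along the face diagonal, so √2·a = 4r, so r = 0.3536 × a = 1.39 Å.

1.39 Å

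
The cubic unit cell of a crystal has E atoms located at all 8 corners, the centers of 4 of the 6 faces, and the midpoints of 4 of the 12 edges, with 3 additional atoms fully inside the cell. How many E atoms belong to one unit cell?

7

Corner atoms are shared by 8 cells (1/8 each), face atoms by 2 (1/2 each), edge atoms by 4 (1/4 each), interior atoms are unshared.
Net atoms = 8 × 1/8 + 4 × 1/2 + 4 × 1/4 + 3 = 1 + 2 + 1 + 3 = 7.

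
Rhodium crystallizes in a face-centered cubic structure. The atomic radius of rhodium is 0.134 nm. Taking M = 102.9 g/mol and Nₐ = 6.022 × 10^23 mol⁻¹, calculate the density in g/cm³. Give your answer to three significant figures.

In an FCC lattice, atoms touch along the face diagonal, so √2·a = 4r, giving a = 0.3790 nm = 3.790 × 10^-8 cm.
With Z = 4, ρ = Z·M/(N_A·a³) = 4 × 102.9 / (6.022 × 10²³ × 5.444 × 10^-23) = 12.55 g/cm³.

12.6 g/cm³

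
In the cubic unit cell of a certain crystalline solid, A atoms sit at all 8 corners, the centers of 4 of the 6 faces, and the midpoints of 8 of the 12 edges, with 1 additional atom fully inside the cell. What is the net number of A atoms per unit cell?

Corner atoms are shared by 8 cells (1/8 each), face atoms by 2 (1/2 each), edge atoms by 4 (1/4 each), interior atoms are unshared.
Net atoms = 8 × 1/8 + 4 × 1/2 + 8 × 1/4 + 1 = 1 + 2 + 2 + 1 = 6.

6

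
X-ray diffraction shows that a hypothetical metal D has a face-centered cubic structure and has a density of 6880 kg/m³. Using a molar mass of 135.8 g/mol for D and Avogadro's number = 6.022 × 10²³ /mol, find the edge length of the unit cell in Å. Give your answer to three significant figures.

5.08 Å

With Z = 4 atoms per FCC cell, a³ = Z·M/(N_A·ρ) = 4 × 135.8 / (6.022 × 10²³ × 6.880 g/cm³) = 1.311 × 10^-22 cm³.
a = (1.311 × 10^-22)^(1/3) = 5.080 × 10^-8 cm = 5.08 Å.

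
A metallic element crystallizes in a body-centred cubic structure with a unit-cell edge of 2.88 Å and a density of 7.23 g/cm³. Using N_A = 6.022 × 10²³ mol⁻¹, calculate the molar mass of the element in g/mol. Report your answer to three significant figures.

A BCC cell has Z = 2 atoms; a = 2.880 × 10^-8 cm.
M = ρ·N_A·a³/Z = 7.23 × 6.022 × 10²³ × 2.389 × 10^-23 / 2 = 52.0 g/mol.

52.0 g/mol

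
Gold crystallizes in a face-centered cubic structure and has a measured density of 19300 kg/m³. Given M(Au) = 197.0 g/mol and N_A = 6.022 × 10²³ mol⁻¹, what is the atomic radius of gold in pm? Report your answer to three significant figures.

144 pm

For an FCC cell (Z = 4), a³ = Z·M/(N_A·ρ) = 4 × 197.0 / (6.022 × 10²³ × 19.30) = 6.780 × 10^-23 cm³, so a = 4.078 × 10^-8 cm = 407.8 pm.
Atoms touch along the face diagonal, so √2·a = 4r, so r = 0.3536 × a = 144 pm.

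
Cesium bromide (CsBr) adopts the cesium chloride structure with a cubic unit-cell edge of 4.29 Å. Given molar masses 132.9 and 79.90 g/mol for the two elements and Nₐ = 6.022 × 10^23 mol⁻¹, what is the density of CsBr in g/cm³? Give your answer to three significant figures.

The cesium chloride structure contains Z = 1 formula unit per cell; M(CsBr) = 132.9 + 79.90 = 212.8 g/mol.
a³ = (4.290 × 10^-8 cm)³ = 7.895 × 10^-23 cm³.
ρ = 1 × 212.8 / (6.022 × 10²³ × 7.895 × 10^-23) = 4.476 g/cm³.

4.48 g/cm³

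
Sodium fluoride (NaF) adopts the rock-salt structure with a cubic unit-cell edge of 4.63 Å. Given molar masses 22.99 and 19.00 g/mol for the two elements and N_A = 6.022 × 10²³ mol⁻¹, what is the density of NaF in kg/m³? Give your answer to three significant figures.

The rock-salt structure contains Z = 4 formula units per cell; M(NaF) = 22.99 + 19.00 = 41.99 g/mol.
a³ = (4.630 × 10^-8 cm)³ = 9.925 × 10^-23 cm³.
ρ = 4 × 41.99 / (6.022 × 10²³ × 9.925 × 10^-23) = 2.810 g/cm³ = 2810 kg/m³.

2810 kg/m³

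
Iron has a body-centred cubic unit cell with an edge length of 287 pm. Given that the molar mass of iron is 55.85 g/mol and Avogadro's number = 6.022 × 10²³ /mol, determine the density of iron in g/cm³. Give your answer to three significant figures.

A BCC unit cell contains Z = 2 atoms.
Cell volume: a³ = (287 pm)³ = (2.870 × 10^-8 cm)³ = 2.364 × 10^-23 cm³.
ρ = Z·M/(N_A·a³) = 2 × 55.85 / (6.022 × 10²³ × 2.364 × 10^-23) = 7.846 g/cm³.

7.85 g/cm³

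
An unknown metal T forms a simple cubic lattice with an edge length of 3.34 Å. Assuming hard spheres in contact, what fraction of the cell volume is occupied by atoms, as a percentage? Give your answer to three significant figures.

In a simple cubic lattice atoms touch along the cell edge, so a = 2r, so r = 0.5000a = 1.670 Å.
Packing fraction = Z·(4/3)πr³ / a³ = 1 × (4/3)π × (1.670)³ / (3.34)³ = 0.5236 = 52.4%.

52.4%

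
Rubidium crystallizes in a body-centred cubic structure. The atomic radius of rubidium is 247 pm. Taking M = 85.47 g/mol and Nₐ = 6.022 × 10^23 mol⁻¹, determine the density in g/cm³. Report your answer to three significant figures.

1.53 g/cm³

In a BCC lattice, atoms touch along the body diagonal, so √3·a = 4r, giving a = 570.4 pm = 5.704 × 10^-8 cm.
With Z = 2, ρ = Z·M/(N_A·a³) = 2 × 85.47 / (6.022 × 10²³ × 1.856 × 10^-22) = 1.529 g/cm³.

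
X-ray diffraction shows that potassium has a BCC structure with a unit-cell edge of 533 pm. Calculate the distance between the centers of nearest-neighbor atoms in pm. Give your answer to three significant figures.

In a BCC structure, atoms touch along the body diagonal, so √3·a = 4r; the nearest-neighbor distance equals 2r = 0.8660·a.
d = 0.8660 × 533 = 462 pm.

462 pm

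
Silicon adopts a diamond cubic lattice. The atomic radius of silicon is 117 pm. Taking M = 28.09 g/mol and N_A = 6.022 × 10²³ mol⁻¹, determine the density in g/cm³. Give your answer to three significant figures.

2.36 g/cm³

In a diamond cubic lattice, nearest neighbors lie along the body diagonal with √3·a = 8r, giving a = 540.4 pm = 5.404 × 10^-8 cm.
With Z = 8, ρ = Z·M/(N_A·a³) = 8 × 28.09 / (6.022 × 10²³ × 1.578 × 10^-22) = 2.365 g/cm³.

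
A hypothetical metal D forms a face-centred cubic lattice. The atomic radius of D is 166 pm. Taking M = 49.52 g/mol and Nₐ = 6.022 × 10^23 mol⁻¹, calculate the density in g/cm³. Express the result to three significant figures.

3.18 g/cm³

In an FCC lattice, atoms touch along the face diagonal, so √2·a = 4r, giving a = 469.5 pm = 4.695 × 10^-8 cm.
With Z = 4, ρ = Z·M/(N_A·a³) = 4 × 49.52 / (6.022 × 10²³ × 1.035 × 10^-22) = 3.178 g/cm³.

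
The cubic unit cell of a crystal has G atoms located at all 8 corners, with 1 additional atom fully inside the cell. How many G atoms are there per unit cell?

2

Corner atoms are shared by 8 cells (1/8 each), interior atoms are unshared.
Net atoms = 8 × 1/8 + 1 = 1 + 1 = 2.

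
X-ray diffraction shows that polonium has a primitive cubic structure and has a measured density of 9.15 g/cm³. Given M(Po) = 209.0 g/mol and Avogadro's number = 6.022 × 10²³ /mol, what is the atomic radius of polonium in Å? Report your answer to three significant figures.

1.68 Å

For a simple cubic cell (Z = 1), a³ = Z·M/(N_A·ρ) = 1 × 209.0 / (6.022 × 10²³ × 9.150) = 3.793 × 10^-23 cm³, so a = 3.360 × 10^-8 cm = 3.360 Å.
Atoms touch along the cell edge, so a = 2r, so r = 0.5000 × a = 1.68 Å.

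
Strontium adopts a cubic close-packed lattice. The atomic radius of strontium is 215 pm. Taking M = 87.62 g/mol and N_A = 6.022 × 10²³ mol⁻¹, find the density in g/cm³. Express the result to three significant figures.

In an FCC lattice, atoms touch along the face diagonal, so √2·a = 4r, giving a = 608.1 pm = 6.081 × 10^-8 cm.
With Z = 4, ρ = Z·M/(N_A·a³) = 4 × 87.62 / (6.022 × 10²³ × 2.249 × 10^-22) = 2.588 g/cm³.

2.59 g/cm³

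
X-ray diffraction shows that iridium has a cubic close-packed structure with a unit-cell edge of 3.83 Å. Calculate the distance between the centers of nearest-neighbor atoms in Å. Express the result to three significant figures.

In an FCC structure, atoms touch along the face diagonal, so √2·a = 4r; the nearest-neighbor distance equals 2r = 0.7071·a.
d = 0.7071 × 3.83 = 2.71 Å.

2.71 Å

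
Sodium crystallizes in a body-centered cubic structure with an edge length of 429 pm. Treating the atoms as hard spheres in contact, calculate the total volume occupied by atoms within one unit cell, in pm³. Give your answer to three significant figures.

In a BCC lattice atoms touch along the body diagonal, so √3·a = 4r, so r = 0.4330a = 185.8 pm.
V_atoms = Z × (4/3)πr³ = 2 × (4/3)π × (185.8)³ = 5.37 × 10^7 pm³.

5.37 × 10^7 pm³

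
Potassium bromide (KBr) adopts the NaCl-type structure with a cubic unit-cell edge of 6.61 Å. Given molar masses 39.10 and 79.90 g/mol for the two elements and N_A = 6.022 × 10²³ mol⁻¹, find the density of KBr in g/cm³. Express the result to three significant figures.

The NaCl-type structure contains Z = 4 formula units per cell; M(KBr) = 39.10 + 79.90 = 119.0 g/mol.
a³ = (6.610 × 10^-8 cm)³ = 2.888 × 10^-22 cm³.
ρ = 4 × 119.0 / (6.022 × 10²³ × 2.888 × 10^-22) = 2.737 g/cm³.

2.74 g/cm³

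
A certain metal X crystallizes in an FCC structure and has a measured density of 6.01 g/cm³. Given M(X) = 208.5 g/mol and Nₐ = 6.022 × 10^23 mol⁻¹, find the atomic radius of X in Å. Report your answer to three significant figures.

2.17 Å

For an FCC cell (Z = 4), a³ = Z·M/(N_A·ρ) = 4 × 208.5 / (6.022 × 10²³ × 6.010) = 2.304 × 10^-22 cm³, so a = 6.131 × 10^-8 cm = 6.131 Å.
Atoms touch along the face diagonal, so √2·a = 4r, so r = 0.3536 × a = 2.17 Å.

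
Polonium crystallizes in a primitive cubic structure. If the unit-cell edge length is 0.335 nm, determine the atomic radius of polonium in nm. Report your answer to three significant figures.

In a simple cubic lattice, atoms touch along the cell edge, so a = 2r.
r = a/2 = 0.335/2 = 0.168 nm.

0.168 nm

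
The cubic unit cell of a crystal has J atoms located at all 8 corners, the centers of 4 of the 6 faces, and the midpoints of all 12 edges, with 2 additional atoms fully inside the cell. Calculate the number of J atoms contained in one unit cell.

8

Corner atoms are shared by 8 cells (1/8 each), face atoms by 2 (1/2 each), edge atoms by 4 (1/4 each), interior atoms are unshared.
Net atoms = 8 × 1/8 + 4 × 1/2 + 12 × 1/4 + 2 = 1 + 2 + 3 + 2 = 8.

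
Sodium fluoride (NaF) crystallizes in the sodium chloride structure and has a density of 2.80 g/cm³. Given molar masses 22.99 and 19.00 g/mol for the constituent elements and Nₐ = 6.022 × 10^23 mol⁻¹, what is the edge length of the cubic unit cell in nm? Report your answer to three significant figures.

M(NaF) = 41.99 g/mol; Z = 4 formula units per cell.
a³ = Z·M/(N_A·ρ) = 4 × 41.99 / (6.022 × 10²³ × 2.80) = 9.961 × 10^-23 cm³, so a = 4.636 × 10^-8 cm = 0.464 nm.

0.464 nm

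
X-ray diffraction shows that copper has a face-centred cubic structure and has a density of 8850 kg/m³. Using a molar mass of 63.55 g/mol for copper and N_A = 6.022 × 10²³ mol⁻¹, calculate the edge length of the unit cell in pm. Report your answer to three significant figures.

363 pm

With Z = 4 atoms per FCC cell, a³ = Z·M/(N_A·ρ) = 4 × 63.55 / (6.022 × 10²³ × 8.850 g/cm³) = 4.770 × 10^-23 cm³.
a = (4.770 × 10^-23)^(1/3) = 3.627 × 10^-8 cm = 363 pm.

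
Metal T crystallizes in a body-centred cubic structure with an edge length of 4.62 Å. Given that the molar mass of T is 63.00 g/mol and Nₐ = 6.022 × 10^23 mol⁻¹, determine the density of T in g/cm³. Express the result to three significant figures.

A BCC unit cell contains Z = 2 atoms.
Cell volume: a³ = (4.62 Å)³ = (4.620 × 10^-8 cm)³ = 9.861 × 10^-23 cm³.
ρ = Z·M/(N_A·a³) = 2 × 63.00 / (6.022 × 10²³ × 9.861 × 10^-23) = 2.122 g/cm³.

2.12 g/cm³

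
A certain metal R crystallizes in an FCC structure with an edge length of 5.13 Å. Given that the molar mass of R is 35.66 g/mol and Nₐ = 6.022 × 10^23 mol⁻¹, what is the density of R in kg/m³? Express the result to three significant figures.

1750 kg/m³

An FCC unit cell contains Z = 4 atoms.
Cell volume: a³ = (5.13 Å)³ = (5.130 × 10^-8 cm)³ = 1.350 × 10^-22 cm³.
ρ = Z·M/(N_A·a³) = 4 × 35.66 / (6.022 × 10²³ × 1.350 × 10^-22) = 1.754 g/cm³ = 1750 kg/m³.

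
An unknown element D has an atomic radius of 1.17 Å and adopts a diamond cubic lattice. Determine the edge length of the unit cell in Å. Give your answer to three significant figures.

5.40 Å

In a diamond cubic lattice, nearest neighbors lie along the body diagonal with √3·a = 8r.
a = 8r/√3 = 8 × 1.17 / 1.7321 = 5.40 Å.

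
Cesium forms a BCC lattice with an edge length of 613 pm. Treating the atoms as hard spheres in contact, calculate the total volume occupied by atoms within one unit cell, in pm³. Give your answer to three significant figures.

1.57 × 10^8 pm³

In a BCC lattice atoms touch along the body diagonal, so √3·a = 4r, so r = 0.4330a = 265.4 pm.
V_atoms = Z × (4/3)πr³ = 2 × (4/3)π × (265.4)³ = 1.57 × 10^8 pm³.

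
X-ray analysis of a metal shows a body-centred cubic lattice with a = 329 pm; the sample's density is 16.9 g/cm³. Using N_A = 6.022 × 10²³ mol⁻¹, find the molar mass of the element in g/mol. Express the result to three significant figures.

181 g/mol

A BCC cell has Z = 2 atoms; a = 3.290 × 10^-8 cm.
M = ρ·N_A·a³/Z = 16.9 × 6.022 × 10²³ × 3.561 × 10^-23 / 2 = 181 g/mol.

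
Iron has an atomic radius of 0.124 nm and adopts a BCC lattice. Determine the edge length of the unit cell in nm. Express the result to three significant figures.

In a BCC lattice, atoms touch along the body diagonal, so √3·a = 4r.
a = 4r/√3 = 4 × 0.124 / 1.7321 = 0.286 nm.

0.286 nm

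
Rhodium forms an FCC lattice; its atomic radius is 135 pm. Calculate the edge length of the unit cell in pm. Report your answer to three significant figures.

382 pm

In an FCC lattice, atoms touch along the face diagonal, so √2·a = 4r.
a = 4r/√2 = 4 × 135 / 1.4142 = 382 pm.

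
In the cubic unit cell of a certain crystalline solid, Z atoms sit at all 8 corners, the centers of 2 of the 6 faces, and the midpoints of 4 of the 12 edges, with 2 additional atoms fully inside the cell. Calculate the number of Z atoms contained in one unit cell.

5

Corner atoms are shared by 8 cells (1/8 each), face atoms by 2 (1/2 each), edge atoms by 4 (1/4 each), interior atoms are unshared.
Net atoms = 8 × 1/8 + 2 × 1/2 + 4 × 1/4 + 2 = 1 + 1 + 1 + 2 = 5.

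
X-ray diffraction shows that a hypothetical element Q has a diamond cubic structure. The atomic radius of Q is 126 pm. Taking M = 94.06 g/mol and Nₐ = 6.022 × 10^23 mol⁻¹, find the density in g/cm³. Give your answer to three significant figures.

In a diamond cubic lattice, nearest neighbors lie along the body diagonal with √3·a = 8r, giving a = 582.0 pm = 5.820 × 10^-8 cm.
With Z = 8, ρ = Z·M/(N_A·a³) = 8 × 94.06 / (6.022 × 10²³ × 1.971 × 10^-22) = 6.339 g/cm³.

6.34 g/cm³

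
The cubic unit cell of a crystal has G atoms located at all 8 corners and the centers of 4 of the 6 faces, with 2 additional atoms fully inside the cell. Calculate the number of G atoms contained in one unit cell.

Corner atoms are shared by 8 cells (1/8 each), face atoms by 2 (1/2 each), interior atoms are unshared.
Net atoms = 8 × 1/8 + 4 × 1/2 + 2 = 1 + 2 + 2 = 5.

5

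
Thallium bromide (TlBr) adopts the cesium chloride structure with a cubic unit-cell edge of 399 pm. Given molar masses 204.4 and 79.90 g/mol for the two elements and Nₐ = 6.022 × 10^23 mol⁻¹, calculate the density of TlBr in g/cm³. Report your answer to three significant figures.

7.43 g/cm³

The cesium chloride structure contains Z = 1 formula unit per cell; M(TlBr) = 204.4 + 79.90 = 284.3 g/mol.
a³ = (3.990 × 10^-8 cm)³ = 6.352 × 10^-23 cm³.
ρ = 1 × 284.3 / (6.022 × 10²³ × 6.352 × 10^-23) = 7.432 g/cm³.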